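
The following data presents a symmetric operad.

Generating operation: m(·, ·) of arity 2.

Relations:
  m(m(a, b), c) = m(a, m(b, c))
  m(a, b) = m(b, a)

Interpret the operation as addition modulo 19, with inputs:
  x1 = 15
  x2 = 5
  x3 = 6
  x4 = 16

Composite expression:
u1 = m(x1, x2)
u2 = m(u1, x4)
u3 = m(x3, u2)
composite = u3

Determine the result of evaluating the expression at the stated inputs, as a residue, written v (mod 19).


m(x1, x2) = 1
m(m(x1, x2), x4) = 17
m(x3, m(m(x1, x2), x4)) = 4

4 (mod 19)


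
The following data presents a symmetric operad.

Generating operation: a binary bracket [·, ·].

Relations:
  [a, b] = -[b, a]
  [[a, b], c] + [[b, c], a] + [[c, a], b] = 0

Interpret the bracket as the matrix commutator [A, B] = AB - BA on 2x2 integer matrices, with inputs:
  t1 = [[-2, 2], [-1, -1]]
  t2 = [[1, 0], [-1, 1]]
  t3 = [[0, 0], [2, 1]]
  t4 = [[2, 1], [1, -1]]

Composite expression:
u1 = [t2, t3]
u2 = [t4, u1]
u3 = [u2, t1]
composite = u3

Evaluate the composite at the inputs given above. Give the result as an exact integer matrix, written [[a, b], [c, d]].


[[6, 4], [5, -6]]


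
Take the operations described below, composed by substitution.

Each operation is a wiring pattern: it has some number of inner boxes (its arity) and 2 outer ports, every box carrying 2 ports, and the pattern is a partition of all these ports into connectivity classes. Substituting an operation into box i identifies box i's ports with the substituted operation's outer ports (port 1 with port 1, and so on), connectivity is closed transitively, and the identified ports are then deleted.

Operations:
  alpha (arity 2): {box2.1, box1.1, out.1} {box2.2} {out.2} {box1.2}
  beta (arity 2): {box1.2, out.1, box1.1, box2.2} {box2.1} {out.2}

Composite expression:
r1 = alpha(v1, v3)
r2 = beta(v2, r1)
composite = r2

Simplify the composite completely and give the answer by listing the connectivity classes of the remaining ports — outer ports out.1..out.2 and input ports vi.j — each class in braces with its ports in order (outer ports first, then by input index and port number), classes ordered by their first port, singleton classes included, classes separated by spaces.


{out.1, v2.1, v2.2} {out.2} {v1.1, v3.1} {v1.2} {v3.2}

Treat the ports identified at beta as solder joints: merge, then drop.
through alpha, on inputs (v1, v3): {out.1, v1.1, v3.1} {out.2} {v1.2} {v3.2} (out.j = stage outer ports)
through beta, on inputs (v2, v1, v3): {out.1, v2.1, v2.2} {out.2} {v1.1, v3.1} {v1.2} {v3.2} (out.j = stage outer ports)


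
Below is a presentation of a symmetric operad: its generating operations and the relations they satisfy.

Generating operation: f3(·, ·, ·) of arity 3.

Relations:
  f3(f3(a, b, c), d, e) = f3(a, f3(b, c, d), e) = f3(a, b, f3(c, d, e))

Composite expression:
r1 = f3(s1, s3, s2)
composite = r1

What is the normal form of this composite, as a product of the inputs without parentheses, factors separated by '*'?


s1 * s3 * s2

Under associativity of f3, the answer is the s's in reading order.
f3(s1, s3, s2) reduces to s1 * s3 * s2


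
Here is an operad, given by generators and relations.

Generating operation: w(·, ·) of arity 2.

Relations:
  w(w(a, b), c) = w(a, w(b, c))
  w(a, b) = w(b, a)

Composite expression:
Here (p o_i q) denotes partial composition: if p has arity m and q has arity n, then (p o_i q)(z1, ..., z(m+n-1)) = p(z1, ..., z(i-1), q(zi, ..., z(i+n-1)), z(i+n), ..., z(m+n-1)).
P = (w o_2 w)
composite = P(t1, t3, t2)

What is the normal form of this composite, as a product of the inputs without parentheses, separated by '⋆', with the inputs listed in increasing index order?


t1 ⋆ t2 ⋆ t3


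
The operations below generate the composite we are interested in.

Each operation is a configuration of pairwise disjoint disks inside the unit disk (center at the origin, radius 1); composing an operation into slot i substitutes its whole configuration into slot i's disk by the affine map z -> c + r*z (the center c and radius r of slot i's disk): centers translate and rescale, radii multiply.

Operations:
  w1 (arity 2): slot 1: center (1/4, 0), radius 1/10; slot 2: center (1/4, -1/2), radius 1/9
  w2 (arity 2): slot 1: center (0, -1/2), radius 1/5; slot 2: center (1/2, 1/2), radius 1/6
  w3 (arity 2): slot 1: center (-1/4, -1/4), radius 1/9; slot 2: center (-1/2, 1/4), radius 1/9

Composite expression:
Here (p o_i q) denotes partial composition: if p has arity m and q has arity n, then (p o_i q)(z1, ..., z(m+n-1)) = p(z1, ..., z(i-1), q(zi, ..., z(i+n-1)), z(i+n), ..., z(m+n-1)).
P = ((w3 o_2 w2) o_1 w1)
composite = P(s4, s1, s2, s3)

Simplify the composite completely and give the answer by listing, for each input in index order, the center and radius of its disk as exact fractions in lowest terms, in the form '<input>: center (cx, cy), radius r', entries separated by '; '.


s1: center (-2/9, -11/36), radius 1/81; s2: center (-1/2, 7/36), radius 1/45; s3: center (-4/9, 11/36), radius 1/54; s4: center (-2/9, -1/4), radius 1/90

Only the slot chain above each s matters under w3; compose those maps.
tracing s4 down its 2-map path: center (-2/9, -1/4), radius 1/90
tracing s1 down its 2-map path: center (-2/9, -11/36), radius 1/81
tracing s2 down its 2-map path: center (-1/2, 7/36), radius 1/45
tracing s3 down its 2-map path: center (-4/9, 11/36), radius 1/54


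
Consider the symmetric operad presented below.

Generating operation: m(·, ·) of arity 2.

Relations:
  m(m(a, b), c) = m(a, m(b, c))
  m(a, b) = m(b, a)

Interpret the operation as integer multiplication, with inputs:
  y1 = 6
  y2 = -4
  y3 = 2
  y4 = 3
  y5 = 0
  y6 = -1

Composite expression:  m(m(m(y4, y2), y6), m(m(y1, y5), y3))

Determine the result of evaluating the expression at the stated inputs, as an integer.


0

m(y4, y2) = -12
m(m(y4, y2), y6) = 12
m(y1, y5) = 0
m(m(y1, y5), y3) = 0
m(m(m(y4, y2), y6), m(m(y1, y5), y3)) = 0


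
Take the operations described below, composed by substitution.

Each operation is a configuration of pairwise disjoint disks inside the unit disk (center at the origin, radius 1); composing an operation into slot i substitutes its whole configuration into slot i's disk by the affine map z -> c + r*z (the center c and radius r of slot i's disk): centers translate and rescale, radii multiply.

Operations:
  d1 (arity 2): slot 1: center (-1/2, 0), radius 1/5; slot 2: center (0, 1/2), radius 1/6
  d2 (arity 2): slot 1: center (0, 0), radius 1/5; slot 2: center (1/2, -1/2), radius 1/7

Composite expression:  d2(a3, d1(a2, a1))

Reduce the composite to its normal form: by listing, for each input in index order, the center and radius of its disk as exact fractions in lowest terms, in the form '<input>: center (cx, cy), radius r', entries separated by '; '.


a1: center (1/2, -3/7), radius 1/42; a2: center (3/7, -1/2), radius 1/35; a3: center (0, 0), radius 1/5

Affine substitution under d2: radii multiply and a-centers shift.
for a3, the 1-step affine chain lands on center (0, 0), radius 1/5
for a2, the 2-step affine chain lands on center (3/7, -1/2), radius 1/35
for a1, the 2-step affine chain lands on center (1/2, -3/7), radius 1/42


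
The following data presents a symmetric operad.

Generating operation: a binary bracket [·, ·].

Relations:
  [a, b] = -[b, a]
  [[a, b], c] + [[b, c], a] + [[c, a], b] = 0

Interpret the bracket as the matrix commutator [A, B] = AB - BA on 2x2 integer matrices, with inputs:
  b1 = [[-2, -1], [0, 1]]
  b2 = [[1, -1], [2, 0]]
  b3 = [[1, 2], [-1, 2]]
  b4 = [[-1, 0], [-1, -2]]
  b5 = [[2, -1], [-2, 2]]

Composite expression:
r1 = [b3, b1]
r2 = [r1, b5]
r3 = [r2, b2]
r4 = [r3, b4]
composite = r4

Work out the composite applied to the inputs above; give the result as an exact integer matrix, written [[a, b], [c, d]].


[[-20, -20], [40, 20]]

[b3, b1] = [[-1, 7], [3, 1]]
[[b3, b1], b5] = [[-11, 2], [-4, 11]]
[[[b3, b1], b5], b2] = [[0, 20], [40, 0]]
[[[[b3, b1], b5], b2], b4] = [[-20, -20], [40, 20]]


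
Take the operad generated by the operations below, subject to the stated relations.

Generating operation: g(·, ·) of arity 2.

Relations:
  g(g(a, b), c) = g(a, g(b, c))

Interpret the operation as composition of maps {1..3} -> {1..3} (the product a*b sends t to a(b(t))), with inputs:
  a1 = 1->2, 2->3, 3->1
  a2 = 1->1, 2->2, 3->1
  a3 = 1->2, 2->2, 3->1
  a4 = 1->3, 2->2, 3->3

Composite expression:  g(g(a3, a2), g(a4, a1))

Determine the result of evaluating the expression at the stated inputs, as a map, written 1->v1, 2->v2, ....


1->2, 2->2, 3->2

g(a3, a2) = 1->2, 2->2, 3->2
g(a4, a1) = 1->2, 2->3, 3->3
g(g(a3, a2), g(a4, a1)) = 1->2, 2->2, 3->2


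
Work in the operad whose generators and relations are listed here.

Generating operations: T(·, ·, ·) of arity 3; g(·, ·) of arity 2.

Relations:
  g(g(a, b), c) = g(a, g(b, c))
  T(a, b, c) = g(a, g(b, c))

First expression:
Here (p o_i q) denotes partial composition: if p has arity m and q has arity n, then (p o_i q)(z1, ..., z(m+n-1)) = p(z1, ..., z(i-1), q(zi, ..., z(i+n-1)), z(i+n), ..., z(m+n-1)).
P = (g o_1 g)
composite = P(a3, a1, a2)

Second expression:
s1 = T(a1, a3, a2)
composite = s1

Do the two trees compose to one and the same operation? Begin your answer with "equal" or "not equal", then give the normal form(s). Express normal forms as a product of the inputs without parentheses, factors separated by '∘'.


not equal: they reduce to a3 ∘ a1 ∘ a2 and a1 ∘ a3 ∘ a2

The first expression, normalized: a3 ∘ a1 ∘ a2
The second expression, normalized: a1 ∘ a3 ∘ a2
Distinct normal forms: not equal.


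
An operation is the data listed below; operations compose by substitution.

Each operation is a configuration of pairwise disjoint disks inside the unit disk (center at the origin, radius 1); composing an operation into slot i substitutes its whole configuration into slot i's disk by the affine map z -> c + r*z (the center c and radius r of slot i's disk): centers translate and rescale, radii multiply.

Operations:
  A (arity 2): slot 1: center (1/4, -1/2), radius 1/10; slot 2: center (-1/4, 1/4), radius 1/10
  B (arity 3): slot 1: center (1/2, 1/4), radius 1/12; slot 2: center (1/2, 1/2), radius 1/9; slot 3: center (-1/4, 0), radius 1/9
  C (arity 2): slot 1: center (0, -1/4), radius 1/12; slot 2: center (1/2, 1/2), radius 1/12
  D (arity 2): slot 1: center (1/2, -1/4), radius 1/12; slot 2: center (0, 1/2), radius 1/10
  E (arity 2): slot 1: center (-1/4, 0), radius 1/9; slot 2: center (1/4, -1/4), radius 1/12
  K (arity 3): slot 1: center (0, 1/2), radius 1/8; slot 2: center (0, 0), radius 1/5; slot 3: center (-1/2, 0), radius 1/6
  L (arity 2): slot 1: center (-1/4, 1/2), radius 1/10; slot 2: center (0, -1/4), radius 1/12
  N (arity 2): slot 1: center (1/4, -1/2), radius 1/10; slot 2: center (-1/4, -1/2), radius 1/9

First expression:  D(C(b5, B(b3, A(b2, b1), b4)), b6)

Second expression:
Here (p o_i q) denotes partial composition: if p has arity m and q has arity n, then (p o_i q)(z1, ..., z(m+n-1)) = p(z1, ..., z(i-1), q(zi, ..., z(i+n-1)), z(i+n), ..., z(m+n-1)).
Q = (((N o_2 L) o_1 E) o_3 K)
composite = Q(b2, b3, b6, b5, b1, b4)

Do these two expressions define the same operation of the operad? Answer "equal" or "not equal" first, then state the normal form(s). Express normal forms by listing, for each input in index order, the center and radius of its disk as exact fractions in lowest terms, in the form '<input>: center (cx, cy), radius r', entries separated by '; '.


not equal; first: b1: center (2825/5184, -1061/5184), radius 1/12960; b2: center (2827/5184, -133/648), radius 1/12960; b3: center (157/288, -119/576), radius 1/1728; b4: center (311/576, -5/24), radius 1/1296; b5: center (1/2, -13/48), radius 1/144; b6: center (0, 1/2), radius 1/10; second: b1: center (-17/60, -4/9), radius 1/540; b2: center (9/40, -1/2), radius 1/90; b3: center (11/40, -21/40), radius 1/120; b4: center (-1/4, -19/36), radius 1/108; b5: center (-5/18, -4/9), radius 1/450; b6: center (-5/18, -79/180), radius 1/720


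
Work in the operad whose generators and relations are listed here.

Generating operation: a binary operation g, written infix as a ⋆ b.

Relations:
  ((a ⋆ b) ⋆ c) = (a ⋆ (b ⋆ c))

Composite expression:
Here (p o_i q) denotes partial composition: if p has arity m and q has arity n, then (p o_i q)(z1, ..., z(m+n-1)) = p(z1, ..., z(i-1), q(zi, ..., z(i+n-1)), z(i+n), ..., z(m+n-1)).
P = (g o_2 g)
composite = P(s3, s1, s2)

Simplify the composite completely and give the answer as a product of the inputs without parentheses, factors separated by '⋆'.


Associativity of g dissolves the nesting; only the s-input order survives.
(s1 ⋆ s2) unparenthesizes to s1 ⋆ s2
(s3 ⋆ (s1 ⋆ s2)) unparenthesizes to s3 ⋆ s1 ⋆ s2

s3 ⋆ s1 ⋆ s2


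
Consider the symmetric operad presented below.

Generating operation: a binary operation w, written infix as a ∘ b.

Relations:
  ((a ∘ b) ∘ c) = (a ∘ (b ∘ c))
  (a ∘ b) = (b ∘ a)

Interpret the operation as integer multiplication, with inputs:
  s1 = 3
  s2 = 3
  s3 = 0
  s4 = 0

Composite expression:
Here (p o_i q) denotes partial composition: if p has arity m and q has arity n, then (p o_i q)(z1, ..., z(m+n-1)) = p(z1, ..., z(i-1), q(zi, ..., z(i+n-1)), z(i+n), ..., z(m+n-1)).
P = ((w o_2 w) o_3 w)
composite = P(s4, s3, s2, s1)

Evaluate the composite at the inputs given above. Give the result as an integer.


0


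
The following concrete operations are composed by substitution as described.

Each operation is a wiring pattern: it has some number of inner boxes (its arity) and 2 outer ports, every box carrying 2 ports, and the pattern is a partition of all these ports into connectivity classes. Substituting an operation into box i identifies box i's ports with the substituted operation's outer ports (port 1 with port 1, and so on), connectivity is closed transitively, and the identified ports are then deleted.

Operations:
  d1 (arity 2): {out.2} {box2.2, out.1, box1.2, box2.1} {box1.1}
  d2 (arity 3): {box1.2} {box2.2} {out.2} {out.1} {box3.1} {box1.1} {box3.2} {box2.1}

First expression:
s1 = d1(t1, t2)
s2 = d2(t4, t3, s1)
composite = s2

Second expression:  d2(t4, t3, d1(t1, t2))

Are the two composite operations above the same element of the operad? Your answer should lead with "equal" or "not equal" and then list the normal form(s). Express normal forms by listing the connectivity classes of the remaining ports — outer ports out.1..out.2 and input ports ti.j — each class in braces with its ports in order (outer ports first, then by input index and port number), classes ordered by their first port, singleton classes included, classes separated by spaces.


equal — both sides give {out.1} {out.2} {t1.1} {t1.2, t2.1, t2.2} {t3.1} {t3.2} {t4.1} {t4.2}

The first composite normalizes to {out.1} {out.2} {t1.1} {t1.2, t2.1, t2.2} {t3.1} {t3.2} {t4.1} {t4.2}
The second composite normalizes to {out.1} {out.2} {t1.1} {t1.2, t2.1, t2.2} {t3.1} {t3.2} {t4.1} {t4.2}
The normal forms match — equal.


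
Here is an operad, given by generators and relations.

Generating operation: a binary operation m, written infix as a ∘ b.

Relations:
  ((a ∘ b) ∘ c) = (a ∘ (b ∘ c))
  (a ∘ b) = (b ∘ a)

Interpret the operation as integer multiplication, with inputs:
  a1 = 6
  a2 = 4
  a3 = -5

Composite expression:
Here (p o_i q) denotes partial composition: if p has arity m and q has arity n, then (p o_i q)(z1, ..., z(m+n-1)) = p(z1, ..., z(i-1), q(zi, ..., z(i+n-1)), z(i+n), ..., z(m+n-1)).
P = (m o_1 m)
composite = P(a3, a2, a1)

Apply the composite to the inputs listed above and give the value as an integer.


-120

(a3 ∘ a2) = -20
((a3 ∘ a2) ∘ a1) = -120


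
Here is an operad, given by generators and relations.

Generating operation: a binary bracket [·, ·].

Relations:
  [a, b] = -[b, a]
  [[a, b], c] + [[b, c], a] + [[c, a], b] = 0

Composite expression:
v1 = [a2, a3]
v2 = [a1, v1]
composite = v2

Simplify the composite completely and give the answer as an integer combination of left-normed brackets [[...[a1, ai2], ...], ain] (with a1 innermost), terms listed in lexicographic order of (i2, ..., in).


[[a1, a2], a3] - [[a1, a3], a2]

Expand each bracket as ab - ba; the a1-initial words give the coefficients.
Composite bracket: [a1, [a2, a3]]
Applying ab - ba throughout gives 4 signed words (2^2 = 4).
Keep just the words that open with a1:
  word a1a2a3 has sign +1, contributing +[[a1, a2], a3]
  word a1a3a2 has sign -1, contributing -[[a1, a3], a2]


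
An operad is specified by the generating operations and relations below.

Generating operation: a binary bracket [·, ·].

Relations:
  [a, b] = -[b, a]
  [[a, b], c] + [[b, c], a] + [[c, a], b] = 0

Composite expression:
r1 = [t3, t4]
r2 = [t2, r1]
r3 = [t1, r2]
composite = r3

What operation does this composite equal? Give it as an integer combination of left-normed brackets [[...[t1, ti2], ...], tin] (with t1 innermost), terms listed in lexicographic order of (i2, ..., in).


In the tensor algebra, words opening t1 carry the t1-anchored form.
Composite bracket: [t1, [t2, [t3, t4]]]
Each bracket splits as ab - ba, giving 8 signed words (2^3 = 8).
The t1-initial words carry the normal form:
  t1t2t3t4 appears with sign +1, giving the term +[[[t1, t2], t3], t4]
  t1t2t4t3 appears with sign -1, giving the term -[[[t1, t2], t4], t3]
  t1t3t4t2 appears with sign -1, giving the term -[[[t1, t3], t4], t2]
  t1t4t3t2 appears with sign +1, giving the term +[[[t1, t4], t3], t2]

[[[t1, t2], t3], t4] - [[[t1, t2], t4], t3] - [[[t1, t3], t4], t2] + [[[t1, t4], t3], t2]


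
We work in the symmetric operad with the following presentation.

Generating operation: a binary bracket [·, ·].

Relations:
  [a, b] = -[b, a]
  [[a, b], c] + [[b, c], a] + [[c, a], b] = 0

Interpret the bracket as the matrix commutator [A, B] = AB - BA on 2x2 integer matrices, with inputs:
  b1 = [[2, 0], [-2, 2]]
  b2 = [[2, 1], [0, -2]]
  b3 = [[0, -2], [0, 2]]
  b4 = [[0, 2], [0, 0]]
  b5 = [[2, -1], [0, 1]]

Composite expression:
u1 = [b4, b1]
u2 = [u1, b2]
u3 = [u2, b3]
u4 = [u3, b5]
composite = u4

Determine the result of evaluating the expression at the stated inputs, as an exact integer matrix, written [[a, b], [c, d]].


[[0, 16], [0, 0]]

[b4, b1] = [[-4, 0], [0, 4]]
[[b4, b1], b2] = [[0, -8], [0, 0]]
[[[b4, b1], b2], b3] = [[0, -16], [0, 0]]
[[[[b4, b1], b2], b3], b5] = [[0, 16], [0, 0]]


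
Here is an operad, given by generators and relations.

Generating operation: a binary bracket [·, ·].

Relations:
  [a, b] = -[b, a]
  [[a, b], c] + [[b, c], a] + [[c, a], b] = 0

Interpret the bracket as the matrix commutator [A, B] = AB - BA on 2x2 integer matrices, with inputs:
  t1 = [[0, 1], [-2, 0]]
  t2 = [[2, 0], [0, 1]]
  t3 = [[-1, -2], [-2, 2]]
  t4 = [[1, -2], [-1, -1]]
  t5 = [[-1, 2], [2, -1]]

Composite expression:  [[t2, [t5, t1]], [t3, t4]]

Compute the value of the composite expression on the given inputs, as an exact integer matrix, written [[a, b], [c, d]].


[t5, t1] = [[-6, 0], [0, 6]]
[t2, [t5, t1]] = [[0, 0], [0, 0]]
[t3, t4] = [[-2, 10], [-7, 2]]
[[t2, [t5, t1]], [t3, t4]] = [[0, 0], [0, 0]]

[[0, 0], [0, 0]]


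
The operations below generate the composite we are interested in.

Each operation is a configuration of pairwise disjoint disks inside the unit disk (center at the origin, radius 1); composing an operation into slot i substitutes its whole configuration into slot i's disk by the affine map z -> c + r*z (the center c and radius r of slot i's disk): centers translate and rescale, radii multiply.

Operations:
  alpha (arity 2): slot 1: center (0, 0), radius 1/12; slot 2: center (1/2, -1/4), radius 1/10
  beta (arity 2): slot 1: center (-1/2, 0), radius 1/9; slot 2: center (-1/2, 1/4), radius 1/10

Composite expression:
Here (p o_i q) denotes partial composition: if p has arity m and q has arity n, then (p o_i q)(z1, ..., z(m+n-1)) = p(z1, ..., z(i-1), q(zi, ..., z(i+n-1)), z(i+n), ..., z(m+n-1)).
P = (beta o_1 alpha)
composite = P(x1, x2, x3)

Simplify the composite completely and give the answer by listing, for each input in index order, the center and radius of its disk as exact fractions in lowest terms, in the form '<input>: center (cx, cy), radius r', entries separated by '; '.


x1: center (-1/2, 0), radius 1/108; x2: center (-4/9, -1/36), radius 1/90; x3: center (-1/2, 1/4), radius 1/10


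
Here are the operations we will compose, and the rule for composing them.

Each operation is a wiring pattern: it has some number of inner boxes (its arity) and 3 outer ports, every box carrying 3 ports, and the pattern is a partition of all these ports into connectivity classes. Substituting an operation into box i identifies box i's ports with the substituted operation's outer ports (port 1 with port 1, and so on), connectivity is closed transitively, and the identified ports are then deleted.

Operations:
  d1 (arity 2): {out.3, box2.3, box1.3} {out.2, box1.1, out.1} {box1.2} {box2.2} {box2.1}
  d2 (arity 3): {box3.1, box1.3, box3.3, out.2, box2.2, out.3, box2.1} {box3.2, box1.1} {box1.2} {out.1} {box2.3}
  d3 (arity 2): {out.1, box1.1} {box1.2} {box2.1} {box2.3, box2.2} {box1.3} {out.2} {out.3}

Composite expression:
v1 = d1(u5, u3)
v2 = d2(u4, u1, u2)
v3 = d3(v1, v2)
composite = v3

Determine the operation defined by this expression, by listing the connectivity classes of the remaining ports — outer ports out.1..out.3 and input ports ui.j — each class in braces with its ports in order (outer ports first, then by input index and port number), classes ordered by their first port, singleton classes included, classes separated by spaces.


{out.1, u5.1} {out.2} {out.3} {u1.1, u1.2, u2.1, u2.3, u4.3} {u1.3} {u2.2, u4.1} {u3.1} {u3.2} {u3.3, u5.3} {u4.2} {u5.2}

Substituting into d3 glues patterns; closure does the rest.
stage d1: inputs (u5, u3), connectivity {out.1, out.2, u5.1} {out.3, u3.3, u5.3} {u3.1} {u3.2} {u5.2}, out.j its boundary
stage d2: inputs (u4, u1, u2), connectivity {out.1} {out.2, out.3, u1.1, u1.2, u2.1, u2.3, u4.3} {u1.3} {u2.2, u4.1} {u4.2}, out.j its boundary
stage d3: inputs (u5, u3, u4, u1, u2), connectivity {out.1, u5.1} {out.2} {out.3} {u1.1, u1.2, u2.1, u2.3, u4.3} {u1.3} {u2.2, u4.1} {u3.1} {u3.2} {u3.3, u5.3} {u4.2} {u5.2}, out.j its boundary


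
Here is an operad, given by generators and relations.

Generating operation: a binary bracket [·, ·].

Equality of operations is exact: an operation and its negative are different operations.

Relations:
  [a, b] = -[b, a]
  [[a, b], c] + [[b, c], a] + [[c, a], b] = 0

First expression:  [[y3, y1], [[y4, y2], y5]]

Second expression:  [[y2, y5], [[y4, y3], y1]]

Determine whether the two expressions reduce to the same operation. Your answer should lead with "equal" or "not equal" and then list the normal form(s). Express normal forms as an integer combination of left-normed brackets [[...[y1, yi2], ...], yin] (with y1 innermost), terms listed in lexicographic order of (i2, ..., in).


not equal: they reduce to [[[[y1, y3], y2], y4], y5] - [[[[y1, y3], y4], y2], y5] - [[[[y1, y3], y5], y2], y4] + [[[[y1, y3], y5], y4], y2] and -[[[[y1, y3], y4], y2], y5] + [[[[y1, y3], y4], y5], y2] + [[[[y1, y4], y3], y2], y5] - [[[[y1, y4], y3], y5], y2]

Normal form of the first expression: [[[[y1, y3], y2], y4], y5] - [[[[y1, y3], y4], y2], y5] - [[[[y1, y3], y5], y2], y4] + [[[[y1, y3], y5], y4], y2]
Normal form of the second expression: -[[[[y1, y3], y4], y2], y5] + [[[[y1, y3], y4], y5], y2] + [[[[y1, y4], y3], y2], y5] - [[[[y1, y4], y3], y5], y2]
The normal forms differ: not equal.


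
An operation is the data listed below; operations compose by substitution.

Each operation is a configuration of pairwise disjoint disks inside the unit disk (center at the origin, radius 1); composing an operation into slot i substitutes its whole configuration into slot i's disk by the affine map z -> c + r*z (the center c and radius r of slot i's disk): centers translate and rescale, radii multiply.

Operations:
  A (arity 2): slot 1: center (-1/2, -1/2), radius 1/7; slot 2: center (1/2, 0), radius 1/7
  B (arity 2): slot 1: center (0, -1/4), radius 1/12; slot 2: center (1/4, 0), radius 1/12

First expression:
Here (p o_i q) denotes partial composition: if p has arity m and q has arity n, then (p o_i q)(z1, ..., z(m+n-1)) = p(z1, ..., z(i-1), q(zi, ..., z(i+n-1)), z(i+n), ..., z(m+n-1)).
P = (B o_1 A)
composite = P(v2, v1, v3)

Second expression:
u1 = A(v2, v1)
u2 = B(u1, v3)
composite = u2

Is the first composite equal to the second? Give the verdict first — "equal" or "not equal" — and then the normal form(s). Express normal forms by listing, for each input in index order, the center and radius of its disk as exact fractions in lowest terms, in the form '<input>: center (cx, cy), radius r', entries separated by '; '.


equal; the common form is v1: center (1/24, -1/4), radius 1/84; v2: center (-1/24, -7/24), radius 1/84; v3: center (1/4, 0), radius 1/12

Reducing the first expression gives v1: center (1/24, -1/4), radius 1/84; v2: center (-1/24, -7/24), radius 1/84; v3: center (1/4, 0), radius 1/12
Reducing the second expression gives v1: center (1/24, -1/4), radius 1/84; v2: center (-1/24, -7/24), radius 1/84; v3: center (1/4, 0), radius 1/12
Same normal form: equal.


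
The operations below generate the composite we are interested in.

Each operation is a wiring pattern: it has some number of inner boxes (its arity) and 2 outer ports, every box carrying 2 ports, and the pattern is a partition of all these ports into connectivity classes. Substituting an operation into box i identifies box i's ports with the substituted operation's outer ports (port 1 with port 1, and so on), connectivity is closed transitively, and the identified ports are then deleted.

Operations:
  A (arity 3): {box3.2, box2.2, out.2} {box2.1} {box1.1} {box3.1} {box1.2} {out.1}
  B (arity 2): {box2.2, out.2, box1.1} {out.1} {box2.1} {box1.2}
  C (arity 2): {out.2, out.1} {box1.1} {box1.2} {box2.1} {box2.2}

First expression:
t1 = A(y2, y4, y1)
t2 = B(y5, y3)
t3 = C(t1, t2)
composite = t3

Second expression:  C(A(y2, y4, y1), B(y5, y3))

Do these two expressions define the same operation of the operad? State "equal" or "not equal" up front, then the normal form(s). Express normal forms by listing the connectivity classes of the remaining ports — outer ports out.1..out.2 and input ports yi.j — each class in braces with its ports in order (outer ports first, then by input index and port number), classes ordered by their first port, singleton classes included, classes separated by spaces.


equal; the common form is {out.1, out.2} {y1.1} {y1.2, y4.2} {y2.1} {y2.2} {y3.1} {y3.2, y5.1} {y4.1} {y5.2}


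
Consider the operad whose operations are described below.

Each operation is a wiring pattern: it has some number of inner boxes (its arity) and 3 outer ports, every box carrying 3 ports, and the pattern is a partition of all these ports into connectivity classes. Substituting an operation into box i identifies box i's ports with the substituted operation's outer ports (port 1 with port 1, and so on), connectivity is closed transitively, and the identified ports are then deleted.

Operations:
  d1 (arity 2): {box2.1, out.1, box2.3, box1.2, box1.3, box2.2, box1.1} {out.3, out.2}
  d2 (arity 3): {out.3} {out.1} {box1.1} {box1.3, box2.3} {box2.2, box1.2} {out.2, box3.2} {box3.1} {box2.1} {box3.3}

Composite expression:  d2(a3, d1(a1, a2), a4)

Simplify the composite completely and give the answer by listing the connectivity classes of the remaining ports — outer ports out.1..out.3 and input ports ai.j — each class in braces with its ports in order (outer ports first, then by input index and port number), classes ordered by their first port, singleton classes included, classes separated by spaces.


{out.1} {out.2, a4.2} {out.3} {a1.1, a1.2, a1.3, a2.1, a2.2, a2.3} {a3.1} {a3.2, a3.3} {a4.1} {a4.3}

Two ports join when wires chain via d2-identified ports.
through d1, on inputs (a1, a2): {out.1, a1.1, a1.2, a1.3, a2.1, a2.2, a2.3} {out.2, out.3} (out.j = stage outer ports)
through d2, on inputs (a3, a1, a2, a4): {out.1} {out.2, a4.2} {out.3} {a1.1, a1.2, a1.3, a2.1, a2.2, a2.3} {a3.1} {a3.2, a3.3} {a4.1} {a4.3} (out.j = stage outer ports)


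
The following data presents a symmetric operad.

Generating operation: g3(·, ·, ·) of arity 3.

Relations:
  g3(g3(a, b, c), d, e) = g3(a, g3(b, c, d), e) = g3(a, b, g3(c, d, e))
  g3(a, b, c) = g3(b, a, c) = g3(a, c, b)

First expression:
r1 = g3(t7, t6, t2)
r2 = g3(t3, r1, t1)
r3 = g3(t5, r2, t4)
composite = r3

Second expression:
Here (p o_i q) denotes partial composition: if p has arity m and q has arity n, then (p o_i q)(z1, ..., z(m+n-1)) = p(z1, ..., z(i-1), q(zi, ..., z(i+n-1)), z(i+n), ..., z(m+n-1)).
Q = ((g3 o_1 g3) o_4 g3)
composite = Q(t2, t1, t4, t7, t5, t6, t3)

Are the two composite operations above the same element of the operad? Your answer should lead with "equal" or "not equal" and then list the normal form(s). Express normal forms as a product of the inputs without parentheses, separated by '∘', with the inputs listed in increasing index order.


equal; the common form is t1 ∘ t2 ∘ t3 ∘ t4 ∘ t5 ∘ t6 ∘ t7

The first expression, normalized: t1 ∘ t2 ∘ t3 ∘ t4 ∘ t5 ∘ t6 ∘ t7
The second expression, normalized: t1 ∘ t2 ∘ t3 ∘ t4 ∘ t5 ∘ t6 ∘ t7
The forms coincide; equal.


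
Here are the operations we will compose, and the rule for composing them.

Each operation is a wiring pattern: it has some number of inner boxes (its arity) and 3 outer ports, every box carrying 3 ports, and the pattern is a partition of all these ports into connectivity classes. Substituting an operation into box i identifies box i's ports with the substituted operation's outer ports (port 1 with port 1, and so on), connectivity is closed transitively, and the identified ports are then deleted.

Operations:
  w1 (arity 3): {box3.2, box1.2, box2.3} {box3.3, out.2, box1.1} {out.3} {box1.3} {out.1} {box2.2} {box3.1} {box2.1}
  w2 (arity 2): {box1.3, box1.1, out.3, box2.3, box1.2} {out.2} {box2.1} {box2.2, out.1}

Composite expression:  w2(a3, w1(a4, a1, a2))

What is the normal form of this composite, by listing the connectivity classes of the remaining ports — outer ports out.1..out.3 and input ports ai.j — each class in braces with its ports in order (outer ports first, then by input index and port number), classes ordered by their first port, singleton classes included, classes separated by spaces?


{out.1, a2.3, a4.1} {out.2} {out.3, a3.1, a3.2, a3.3} {a1.1} {a1.2} {a1.3, a2.2, a4.2} {a2.1} {a4.3}

Substituting into w2 glues patterns; closure does the rest.
after w1, the pattern on (a4, a1, a2) reads {out.1} {out.2, a2.3, a4.1} {out.3} {a1.1} {a1.2} {a1.3, a2.2, a4.2} {a2.1} {a4.3} (out.j = its outer ports)
after w2, the pattern on (a3, a4, a1, a2) reads {out.1, a2.3, a4.1} {out.2} {out.3, a3.1, a3.2, a3.3} {a1.1} {a1.2} {a1.3, a2.2, a4.2} {a2.1} {a4.3} (out.j = its outer ports)


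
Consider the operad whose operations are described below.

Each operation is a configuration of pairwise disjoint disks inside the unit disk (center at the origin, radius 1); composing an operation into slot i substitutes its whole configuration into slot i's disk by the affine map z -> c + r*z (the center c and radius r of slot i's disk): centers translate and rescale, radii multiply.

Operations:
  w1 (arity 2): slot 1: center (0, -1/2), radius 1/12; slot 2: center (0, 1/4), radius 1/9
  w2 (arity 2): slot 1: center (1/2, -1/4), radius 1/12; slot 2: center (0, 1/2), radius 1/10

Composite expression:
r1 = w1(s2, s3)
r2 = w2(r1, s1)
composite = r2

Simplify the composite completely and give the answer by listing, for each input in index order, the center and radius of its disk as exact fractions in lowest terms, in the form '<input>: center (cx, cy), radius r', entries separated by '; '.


Below w2, radii multiply path by path; the s-disk centers shift.
input s2: composing its 2 substitution steps yields center (1/2, -7/24), radius 1/144
input s3: composing its 2 substitution steps yields center (1/2, -11/48), radius 1/108
input s1: composing its 1 substitution step yields center (0, 1/2), radius 1/10

s1: center (0, 1/2), radius 1/10; s2: center (1/2, -7/24), radius 1/144; s3: center (1/2, -11/48), radius 1/108


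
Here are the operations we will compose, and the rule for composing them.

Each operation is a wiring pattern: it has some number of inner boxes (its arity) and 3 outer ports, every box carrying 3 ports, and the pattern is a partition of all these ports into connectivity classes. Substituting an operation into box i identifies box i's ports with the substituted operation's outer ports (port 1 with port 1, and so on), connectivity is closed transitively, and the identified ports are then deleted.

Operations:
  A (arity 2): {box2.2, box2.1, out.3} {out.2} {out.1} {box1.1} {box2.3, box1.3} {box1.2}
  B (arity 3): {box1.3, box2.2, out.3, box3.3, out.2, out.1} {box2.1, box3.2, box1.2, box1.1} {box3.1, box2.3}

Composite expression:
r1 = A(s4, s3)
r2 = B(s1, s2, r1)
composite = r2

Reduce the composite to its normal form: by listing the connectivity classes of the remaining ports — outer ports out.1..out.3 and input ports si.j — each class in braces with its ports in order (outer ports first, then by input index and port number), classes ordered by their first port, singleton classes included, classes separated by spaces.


{out.1, out.2, out.3, s1.3, s2.2, s3.1, s3.2} {s1.1, s1.2, s2.1} {s2.3} {s3.3, s4.3} {s4.1} {s4.2}

Treat the ports identified at B as solder joints: merge, then drop.
A over (s4, s3) gives {out.1} {out.2} {out.3, s3.1, s3.2} {s3.3, s4.3} {s4.1} {s4.2}, out.j being that stage's outer ports
B over (s1, s2, s4, s3) gives {out.1, out.2, out.3, s1.3, s2.2, s3.1, s3.2} {s1.1, s1.2, s2.1} {s2.3} {s3.3, s4.3} {s4.1} {s4.2}, out.j being that stage's outer ports


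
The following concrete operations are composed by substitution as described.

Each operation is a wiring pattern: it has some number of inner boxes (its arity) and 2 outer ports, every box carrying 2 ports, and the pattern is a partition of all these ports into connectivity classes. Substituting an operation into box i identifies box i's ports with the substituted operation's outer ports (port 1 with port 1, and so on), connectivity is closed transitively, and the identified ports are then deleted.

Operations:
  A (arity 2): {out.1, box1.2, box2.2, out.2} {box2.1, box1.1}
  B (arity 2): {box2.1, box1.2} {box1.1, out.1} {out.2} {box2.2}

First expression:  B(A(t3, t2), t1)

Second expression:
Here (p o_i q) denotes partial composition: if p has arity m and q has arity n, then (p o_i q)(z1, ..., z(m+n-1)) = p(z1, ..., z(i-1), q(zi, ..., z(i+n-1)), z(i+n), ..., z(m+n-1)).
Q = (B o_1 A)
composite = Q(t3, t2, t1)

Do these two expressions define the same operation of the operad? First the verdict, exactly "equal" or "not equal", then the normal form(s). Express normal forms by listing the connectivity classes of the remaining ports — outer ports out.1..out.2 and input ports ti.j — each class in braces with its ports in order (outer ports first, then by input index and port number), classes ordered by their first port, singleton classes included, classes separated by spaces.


Reducing the first expression gives {out.1, t1.1, t2.2, t3.2} {out.2} {t1.2} {t2.1, t3.1}
Reducing the second expression gives {out.1, t1.1, t2.2, t3.2} {out.2} {t1.2} {t2.1, t3.1}
Both agree, so they are equal.

equal: each reduces to {out.1, t1.1, t2.2, t3.2} {out.2} {t1.2} {t2.1, t3.1}


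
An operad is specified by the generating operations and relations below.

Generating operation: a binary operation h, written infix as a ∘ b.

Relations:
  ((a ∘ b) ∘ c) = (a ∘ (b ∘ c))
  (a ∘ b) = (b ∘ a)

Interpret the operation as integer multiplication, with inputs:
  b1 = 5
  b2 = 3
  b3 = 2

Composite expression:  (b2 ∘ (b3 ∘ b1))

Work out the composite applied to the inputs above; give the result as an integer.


30

(b3 ∘ b1) = 10
(b2 ∘ (b3 ∘ b1)) = 30


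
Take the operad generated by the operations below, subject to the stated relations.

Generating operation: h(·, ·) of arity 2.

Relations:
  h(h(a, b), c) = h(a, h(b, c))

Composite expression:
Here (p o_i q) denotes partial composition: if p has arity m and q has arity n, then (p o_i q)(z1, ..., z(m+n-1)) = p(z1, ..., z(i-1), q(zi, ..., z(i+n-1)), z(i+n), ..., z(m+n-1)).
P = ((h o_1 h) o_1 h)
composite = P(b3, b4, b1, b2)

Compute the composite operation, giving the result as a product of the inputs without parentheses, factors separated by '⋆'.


Key point: h is associative — brackets drop, the b-order remains.
h(b3, b4) spells out as b3 ⋆ b4
h(h(b3, b4), b1) spells out as b3 ⋆ b4 ⋆ b1
h(h(h(b3, b4), b1), b2) spells out as b3 ⋆ b4 ⋆ b1 ⋆ b2

b3 ⋆ b4 ⋆ b1 ⋆ b2


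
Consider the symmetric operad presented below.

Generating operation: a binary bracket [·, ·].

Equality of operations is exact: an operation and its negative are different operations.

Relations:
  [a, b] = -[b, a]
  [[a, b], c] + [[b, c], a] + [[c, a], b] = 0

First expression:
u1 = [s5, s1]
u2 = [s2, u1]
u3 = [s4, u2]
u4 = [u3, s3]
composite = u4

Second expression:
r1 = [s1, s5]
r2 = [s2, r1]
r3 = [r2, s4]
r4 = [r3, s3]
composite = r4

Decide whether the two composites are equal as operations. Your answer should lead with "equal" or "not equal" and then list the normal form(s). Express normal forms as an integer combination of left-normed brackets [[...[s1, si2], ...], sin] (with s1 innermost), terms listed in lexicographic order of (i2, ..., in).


equal; the common form is -[[[[s1, s5], s2], s4], s3]


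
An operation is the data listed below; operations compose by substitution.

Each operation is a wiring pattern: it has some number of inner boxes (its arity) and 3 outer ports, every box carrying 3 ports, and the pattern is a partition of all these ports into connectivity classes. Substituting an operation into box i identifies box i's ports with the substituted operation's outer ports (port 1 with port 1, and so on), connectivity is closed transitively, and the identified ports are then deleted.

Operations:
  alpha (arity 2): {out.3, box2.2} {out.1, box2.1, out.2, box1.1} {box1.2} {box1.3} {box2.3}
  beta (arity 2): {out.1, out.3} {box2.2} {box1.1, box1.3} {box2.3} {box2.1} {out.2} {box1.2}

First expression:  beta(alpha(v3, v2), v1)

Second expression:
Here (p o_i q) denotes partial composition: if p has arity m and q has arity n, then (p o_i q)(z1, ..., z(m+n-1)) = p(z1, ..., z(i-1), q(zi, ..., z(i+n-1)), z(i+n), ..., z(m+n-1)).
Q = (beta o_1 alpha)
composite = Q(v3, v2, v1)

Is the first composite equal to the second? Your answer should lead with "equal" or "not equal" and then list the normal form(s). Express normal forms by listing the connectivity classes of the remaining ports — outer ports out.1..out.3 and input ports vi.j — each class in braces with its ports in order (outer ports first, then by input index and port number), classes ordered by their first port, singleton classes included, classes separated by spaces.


The first expression reduces to {out.1, out.3} {out.2} {v1.1} {v1.2} {v1.3} {v2.1, v2.2, v3.1} {v2.3} {v3.2} {v3.3}
The second expression reduces to {out.1, out.3} {out.2} {v1.1} {v1.2} {v1.3} {v2.1, v2.2, v3.1} {v2.3} {v3.2} {v3.3}
The forms coincide; equal.

equal; both compose to {out.1, out.3} {out.2} {v1.1} {v1.2} {v1.3} {v2.1, v2.2, v3.1} {v2.3} {v3.2} {v3.3}


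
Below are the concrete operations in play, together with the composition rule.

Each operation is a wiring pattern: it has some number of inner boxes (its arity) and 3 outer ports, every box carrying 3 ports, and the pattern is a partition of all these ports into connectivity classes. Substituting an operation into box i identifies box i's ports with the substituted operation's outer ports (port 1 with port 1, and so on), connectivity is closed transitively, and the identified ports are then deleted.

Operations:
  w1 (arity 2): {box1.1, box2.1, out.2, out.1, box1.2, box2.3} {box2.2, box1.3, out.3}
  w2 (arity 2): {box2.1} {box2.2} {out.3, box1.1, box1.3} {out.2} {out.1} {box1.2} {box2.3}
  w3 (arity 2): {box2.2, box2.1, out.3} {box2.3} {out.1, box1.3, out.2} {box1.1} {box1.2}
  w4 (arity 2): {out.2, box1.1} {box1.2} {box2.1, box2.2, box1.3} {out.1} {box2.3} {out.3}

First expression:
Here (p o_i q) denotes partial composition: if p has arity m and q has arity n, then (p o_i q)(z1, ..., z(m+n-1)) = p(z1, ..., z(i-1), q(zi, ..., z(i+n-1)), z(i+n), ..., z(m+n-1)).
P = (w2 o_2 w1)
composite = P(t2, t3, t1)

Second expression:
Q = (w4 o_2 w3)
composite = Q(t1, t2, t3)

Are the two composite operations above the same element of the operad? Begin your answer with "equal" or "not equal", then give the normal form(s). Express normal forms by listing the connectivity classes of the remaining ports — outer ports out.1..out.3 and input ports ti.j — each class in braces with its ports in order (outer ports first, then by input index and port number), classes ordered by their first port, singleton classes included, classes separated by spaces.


not equal; the first gives {out.1} {out.2} {out.3, t2.1, t2.3} {t1.1, t1.3, t3.1, t3.2} {t1.2, t3.3} {t2.2} and the second {out.1} {out.2, t1.1} {out.3} {t1.2} {t1.3, t2.3} {t2.1} {t2.2} {t3.1, t3.2} {t3.3}

In normal form, the first expression is {out.1} {out.2} {out.3, t2.1, t2.3} {t1.1, t1.3, t3.1, t3.2} {t1.2, t3.3} {t2.2}
In normal form, the second expression is {out.1} {out.2, t1.1} {out.3} {t1.2} {t1.3, t2.3} {t2.1} {t2.2} {t3.1, t3.2} {t3.3}
No match — not equal.
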